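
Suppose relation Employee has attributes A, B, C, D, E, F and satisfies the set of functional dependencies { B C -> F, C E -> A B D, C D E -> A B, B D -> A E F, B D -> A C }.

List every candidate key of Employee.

{B, D}⁺: BD→AEF adds A, E, F; BD→AC adds C → {A, B, C, D, E, F}. Minimal: {D}⁺ = {D}; {B}⁺ = {B} — none reach the full schema.
{C, E}⁺: CE→ABD adds A, B, D; BD→AEF adds F → {A, B, C, D, E, F}. Minimal: {E}⁺ = {E}; {C}⁺ = {C} — none reach the full schema.
Any other superkey contains one of these as a subset, so there are no further candidate keys.

{B, D}, {C, E}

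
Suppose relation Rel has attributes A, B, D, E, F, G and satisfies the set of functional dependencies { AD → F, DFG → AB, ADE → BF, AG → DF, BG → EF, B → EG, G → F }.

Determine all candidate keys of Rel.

AB; AG; BD; DG; ADE

{A, B}⁺: B→EG adds E, G; G→F adds F; AG→DF adds D → {A, B, D, E, F, G}. Minimal: {B}⁺ = {B, E, F, G}; {A}⁺ = {A} — none reach the full schema.
{A, G}⁺: AG→DF adds D, F; DFG→AB adds B; BG→EF adds E → {A, B, D, E, F, G}. Minimal: {G}⁺ = {F, G}; {A}⁺ = {A} — none reach the full schema.
{B, D}⁺: B→EG adds E, G; G→F adds F; DFG→AB adds A → {A, B, D, E, F, G}. Minimal: {D}⁺ = {D}; {B}⁺ = {B, E, F, G} — none reach the full schema.
{D, G}⁺: G→F adds F; DFG→AB adds A, B; BG→EF adds E → {A, B, D, E, F, G}. Minimal: {G}⁺ = {F, G}; {D}⁺ = {D} — none reach the full schema.
{A, D, E}⁺: AD→F adds F; ADE→BF adds B; B→EG adds G → {A, B, D, E, F, G}. Minimal: {D, E}⁺ = {D, E}; {A, E}⁺ = {A, E}; {A, D}⁺ = {A, D, F} — none reach the full schema.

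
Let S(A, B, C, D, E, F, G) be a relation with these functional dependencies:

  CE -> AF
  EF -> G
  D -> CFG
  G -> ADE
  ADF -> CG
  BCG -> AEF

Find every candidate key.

Attribute B never appears on the right-hand side of any dependency, so B must belong to every candidate key.
{B}⁺ = {B}, which is not all of the schema, so we must add further attributes.
{B, D}⁺: D→CFG adds C, F, G; G→ADE adds A, E → {A, B, C, D, E, F, G}.
{B, G}⁺: G→ADE adds A, D, E; D→CFG adds C, F → {A, B, C, D, E, F, G}.
{B, C, E}⁺: CE→AF adds A, F; EF→G adds G; G→ADE adds D → {A, B, C, D, E, F, G}.
{B, E, F}⁺: EF→G adds G; G→ADE adds A, D; ADF→CG adds C → {A, B, C, D, E, F, G}.
Any other superkey contains one of these as a subset, so there are no further candidate keys.

{B, D}, {B, G}, {B, C, E}, {B, E, F}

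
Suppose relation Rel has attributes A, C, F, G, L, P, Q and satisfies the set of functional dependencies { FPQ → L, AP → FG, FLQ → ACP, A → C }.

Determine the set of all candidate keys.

(A, P, Q); (F, L, Q); (F, P, Q)

Attribute Q never appears on the right-hand side of any dependency, so Q must belong to every candidate key.
{Q}⁺ = {Q}, which is not all of the schema, so we must add further attributes.
{A, P, Q}⁺: AP→FG adds F, G; A→C adds C; FPQ→L adds L → {A, C, F, G, L, P, Q}. Minimal: {P, Q}⁺ = {P, Q}; {A, Q}⁺ = {A, C, Q}; {A, P}⁺ = {A, C, F, G, P} — none reach the full schema.
{F, L, Q}⁺: FLQ→ACP adds A, C, P; AP→FG adds G → {A, C, F, G, L, P, Q}. Minimal: {L, Q}⁺ = {L, Q}; {F, Q}⁺ = {F, Q}; {F, L}⁺ = {F, L} — none reach the full schema.
{F, P, Q}⁺: FPQ→L adds L; FLQ→ACP adds A, C; AP→FG adds G → {A, C, F, G, L, P, Q}. Minimal: {P, Q}⁺ = {P, Q}; {F, Q}⁺ = {F, Q}; {F, P}⁺ = {F, P} — none reach the full schema.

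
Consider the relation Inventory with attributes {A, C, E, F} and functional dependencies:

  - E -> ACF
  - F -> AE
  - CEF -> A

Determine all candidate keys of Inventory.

E; F

{E}⁺: E→ACF adds A, C, F → {A, C, E, F}.
{F}⁺: F→AE adds A, E; E→ACF adds C → {A, C, E, F}.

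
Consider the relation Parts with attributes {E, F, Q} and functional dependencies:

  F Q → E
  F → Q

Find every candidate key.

Attribute F never appears on the right-hand side of any dependency, so F must belong to every candidate key.
{F}⁺ = {E, F, Q}, which is all of the schema, so {F} is the only candidate key.

{F}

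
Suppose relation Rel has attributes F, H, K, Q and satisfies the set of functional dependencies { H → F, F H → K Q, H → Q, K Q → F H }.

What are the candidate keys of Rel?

(H), (K, Q)

{H}⁺: H→F adds F; FH→KQ adds K, Q → {F, H, K, Q}.
{K, Q}⁺: KQ→FH adds F, H → {F, H, K, Q}. Minimal: {Q}⁺ = {Q}; {K}⁺ = {K} — none reach the full schema.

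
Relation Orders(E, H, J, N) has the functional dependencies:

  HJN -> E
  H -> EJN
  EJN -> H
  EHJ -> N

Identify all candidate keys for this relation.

(H); (E, J, N)

{H}⁺: H→EJN adds E, J, N → {E, H, J, N}.
{E, J, N}⁺: EJN→H adds H → {E, H, J, N}.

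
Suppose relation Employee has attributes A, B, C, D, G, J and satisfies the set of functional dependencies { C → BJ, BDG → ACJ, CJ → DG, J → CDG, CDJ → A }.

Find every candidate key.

{C}⁺: C→BJ adds B, J; CJ→DG adds D, G; CDJ→A adds A → {A, B, C, D, G, J}.
{J}⁺: J→CDG adds C, D, G; CDJ→A adds A; C→BJ adds B → {A, B, C, D, G, J}.
{B, D, G}⁺: BDG→ACJ adds A, C, J → {A, B, C, D, G, J}.
Any other superkey contains one of these as a subset, so there are no further candidate keys.

{C}, {J}, {B, D, G}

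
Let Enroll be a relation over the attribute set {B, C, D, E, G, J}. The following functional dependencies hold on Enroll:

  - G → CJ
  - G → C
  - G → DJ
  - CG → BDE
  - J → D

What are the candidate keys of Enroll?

Attribute G never appears on the right-hand side of any dependency, so G must belong to every candidate key.
{G}⁺ = {B, C, D, E, G, J}, which is all of the schema, so {G} is the only candidate key.

G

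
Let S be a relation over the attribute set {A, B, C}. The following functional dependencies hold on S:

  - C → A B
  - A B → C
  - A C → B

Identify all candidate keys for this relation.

{C}⁺: C→AB adds A, B → {A, B, C}.
{A, B}⁺: AB→C adds C → {A, B, C}.
Any other superkey contains one of these as a subset, so there are no further candidate keys.

{C}; {A, B}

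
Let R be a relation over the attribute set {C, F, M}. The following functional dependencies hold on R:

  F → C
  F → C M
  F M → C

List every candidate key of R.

Attribute F never appears on the right-hand side of any dependency, so F must belong to every candidate key.
{F}⁺ = {C, F, M}, which is all of the schema, so {F} is the only candidate key.

{F}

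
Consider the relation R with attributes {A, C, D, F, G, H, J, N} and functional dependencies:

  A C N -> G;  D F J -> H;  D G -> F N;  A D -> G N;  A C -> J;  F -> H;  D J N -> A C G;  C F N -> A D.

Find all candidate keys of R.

ACD, ADJ, CDG, CFN, DGJ, DJN

{A, C, D}⁺: AD→GN adds G, N; AC→J adds J; DG→FN adds F; F→H adds H → {A, C, D, F, G, H, J, N}. Minimal: {C, D}⁺ = {C, D}; {A, D}⁺ = {A, D, F, G, H, N}; {A, C}⁺ = {A, C, J} — none reach the full schema.
{A, D, J}⁺: AD→GN adds G, N; DJN→ACG adds C; DG→FN adds F; F→H adds H → {A, C, D, F, G, H, J, N}. Minimal: {D, J}⁺ = {D, J}; {A, J}⁺ = {A, J}; {A, D}⁺ = {A, D, F, G, H, N} — none reach the full schema.
{C, D, G}⁺: DG→FN adds F, N; F→H adds H; CFN→AD adds A; AC→J adds J → {A, C, D, F, G, H, J, N}. Minimal: {D, G}⁺ = {D, F, G, H, N}; {C, G}⁺ = {C, G}; {C, D}⁺ = {C, D} — none reach the full schema.
{C, F, N}⁺: F→H adds H; CFN→AD adds A, D; ACN→G adds G; AC→J adds J → {A, C, D, F, G, H, J, N}. Minimal: {F, N}⁺ = {F, H, N}; {C, N}⁺ = {C, N}; {C, F}⁺ = {C, F, H} — none reach the full schema.
{D, G, J}⁺: DG→FN adds F, N; F→H adds H; DJN→ACG adds A, C → {A, C, D, F, G, H, J, N}. Minimal: {G, J}⁺ = {G, J}; {D, J}⁺ = {D, J}; {D, G}⁺ = {D, F, G, H, N} — none reach the full schema.
{D, J, N}⁺: DJN→ACG adds A, C, G; DG→FN adds F; F→H adds H → {A, C, D, F, G, H, J, N}. Minimal: {J, N}⁺ = {J, N}; {D, N}⁺ = {D, N}; {D, J}⁺ = {D, J} — none reach the full schema.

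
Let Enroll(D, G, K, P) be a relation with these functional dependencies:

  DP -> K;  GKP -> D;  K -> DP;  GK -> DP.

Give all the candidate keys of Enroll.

GK, DGP

Attribute G never appears on the right-hand side of any dependency, so G must belong to every candidate key.
{G}⁺ = {G}, which is not all of the schema, so we must add further attributes.
{G, K}⁺: K→DP adds D, P → {D, G, K, P}. Minimal: {K}⁺ = {D, K, P}; {G}⁺ = {G} — none reach the full schema.
{D, G, P}⁺: DP→K adds K → {D, G, K, P}. Minimal: {G, P}⁺ = {G, P}; {D, P}⁺ = {D, K, P}; {D, G}⁺ = {D, G} — none reach the full schema.
Any other superkey contains one of these as a subset, so there are no further candidate keys.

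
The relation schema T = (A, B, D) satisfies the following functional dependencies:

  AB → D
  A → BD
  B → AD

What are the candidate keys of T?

{A}⁺: A→BD adds B, D → {A, B, D}.
{B}⁺: B→AD adds A, D → {A, B, D}.

{A}, {B}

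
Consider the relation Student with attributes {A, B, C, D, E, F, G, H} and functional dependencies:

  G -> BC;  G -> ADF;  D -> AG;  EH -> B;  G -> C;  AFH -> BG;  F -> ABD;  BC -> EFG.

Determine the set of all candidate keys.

Attribute H never appears on the right-hand side of any dependency, so H must belong to every candidate key.
{H}⁺ = {H}, which is not all of the schema, so we must add further attributes.
{D, H}⁺: D→AG adds A, G; G→C adds C; G→BC adds B; G→ADF adds F; BC→EFG adds E → {A, B, C, D, E, F, G, H}.
{F, H}⁺: F→ABD adds A, B, D; D→AG adds G; G→C adds C; BC→EFG adds E → {A, B, C, D, E, F, G, H}.
{G, H}⁺: G→BC adds B, C; G→ADF adds A, D, F; BC→EFG adds E → {A, B, C, D, E, F, G, H}.
{B, C, H}⁺: BC→EFG adds E, F, G; G→ADF adds A, D → {A, B, C, D, E, F, G, H}.
{C, E, H}⁺: EH→B adds B; BC→EFG adds F, G; G→ADF adds A, D → {A, B, C, D, E, F, G, H}.
Any other superkey contains one of these as a subset, so there are no further candidate keys.

{D, H}; {F, H}; {G, H}; {B, C, H}; {C, E, H}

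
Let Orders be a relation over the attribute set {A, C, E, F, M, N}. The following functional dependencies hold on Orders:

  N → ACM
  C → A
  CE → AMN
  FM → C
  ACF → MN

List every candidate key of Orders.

Attributes E, F never appear on any right-hand side, so every candidate key must contain {E, F}.
{E, F}⁺ = {E, F}, which is not all of the schema, so we must add further attributes.
{C, E, F}⁺: C→A adds A; CE→AMN adds M, N → {A, C, E, F, M, N}. Minimal: {E, F}⁺ = {E, F}; {C, F}⁺ = {A, C, F, M, N}; {C, E}⁺ = {A, C, E, M, N} — none reach the full schema.
{E, F, M}⁺: FM→C adds C; C→A adds A; CE→AMN adds N → {A, C, E, F, M, N}. Minimal: {F, M}⁺ = {A, C, F, M, N}; {E, M}⁺ = {E, M}; {E, F}⁺ = {E, F} — none reach the full schema.
{E, F, N}⁺: N→ACM adds A, C, M → {A, C, E, F, M, N}. Minimal: {F, N}⁺ = {A, C, F, M, N}; {E, N}⁺ = {A, C, E, M, N}; {E, F}⁺ = {E, F} — none reach the full schema.
Any other superkey contains one of these as a subset, so there are no further candidate keys.

{C, E, F}, {E, F, M}, {E, F, N}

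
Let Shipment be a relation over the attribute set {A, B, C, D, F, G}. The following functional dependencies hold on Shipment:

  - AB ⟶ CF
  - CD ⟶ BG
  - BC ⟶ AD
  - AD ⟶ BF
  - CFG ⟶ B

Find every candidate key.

{A, B}⁺: AB→CF adds C, F; BC→AD adds D; CD→BG adds G → {A, B, C, D, F, G}. Minimal: {B}⁺ = {B}; {A}⁺ = {A} — none reach the full schema.
{A, D}⁺: AD→BF adds B, F; AB→CF adds C; CD→BG adds G → {A, B, C, D, F, G}. Minimal: {D}⁺ = {D}; {A}⁺ = {A} — none reach the full schema.
{B, C}⁺: BC→AD adds A, D; AD→BF adds F; CD→BG adds G → {A, B, C, D, F, G}. Minimal: {C}⁺ = {C}; {B}⁺ = {B} — none reach the full schema.
{C, D}⁺: CD→BG adds B, G; BC→AD adds A; AD→BF adds F → {A, B, C, D, F, G}. Minimal: {D}⁺ = {D}; {C}⁺ = {C} — none reach the full schema.
{C, F, G}⁺: CFG→B adds B; BC→AD adds A, D → {A, B, C, D, F, G}. Minimal: {F, G}⁺ = {F, G}; {C, G}⁺ = {C, G}; {C, F}⁺ = {C, F} — none reach the full schema.

(A, B); (A, D); (B, C); (C, D); (C, F, G)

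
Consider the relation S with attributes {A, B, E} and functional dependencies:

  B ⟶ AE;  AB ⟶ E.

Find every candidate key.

Attribute B never appears on the right-hand side of any dependency, so B must belong to every candidate key.
{B}⁺ = {A, B, E}, which is all of the schema, so {B} is the only candidate key.

{B}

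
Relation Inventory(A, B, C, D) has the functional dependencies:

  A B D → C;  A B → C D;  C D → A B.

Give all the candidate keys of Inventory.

{A, B}⁺: AB→CD adds C, D → {A, B, C, D}. Minimal: {B}⁺ = {B}; {A}⁺ = {A} — none reach the full schema.
{C, D}⁺: CD→AB adds A, B → {A, B, C, D}. Minimal: {D}⁺ = {D}; {C}⁺ = {C} — none reach the full schema.

AB, CD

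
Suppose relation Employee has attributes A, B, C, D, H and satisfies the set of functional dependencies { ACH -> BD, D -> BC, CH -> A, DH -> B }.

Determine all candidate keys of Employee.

Attribute H never appears on the right-hand side of any dependency, so H must belong to every candidate key.
{H}⁺ = {H}, which is not all of the schema, so we must add further attributes.
{C, H}⁺: CH→A adds A; ACH→BD adds B, D → {A, B, C, D, H}.
{D, H}⁺: D→BC adds B, C; CH→A adds A → {A, B, C, D, H}.
Any other superkey contains one of these as a subset, so there are no further candidate keys.

{C, H}, {D, H}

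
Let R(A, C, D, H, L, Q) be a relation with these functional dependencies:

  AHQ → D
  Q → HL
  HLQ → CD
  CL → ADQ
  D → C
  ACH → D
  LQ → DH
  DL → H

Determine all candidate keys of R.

{Q}⁺: Q→HL adds H, L; HLQ→CD adds C, D; CL→ADQ adds A → {A, C, D, H, L, Q}.
{C, L}⁺: CL→ADQ adds A, D, Q; LQ→DH adds H → {A, C, D, H, L, Q}. Minimal: {L}⁺ = {L}; {C}⁺ = {C} — none reach the full schema.
{D, L}⁺: D→C adds C; DL→H adds H; CL→ADQ adds A, Q → {A, C, D, H, L, Q}. Minimal: {L}⁺ = {L}; {D}⁺ = {C, D} — none reach the full schema.

Q, CL, DL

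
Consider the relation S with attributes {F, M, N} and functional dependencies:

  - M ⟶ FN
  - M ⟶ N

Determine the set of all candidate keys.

{M}

Attribute M never appears on the right-hand side of any dependency, so M must belong to every candidate key.
{M}⁺ = {F, M, N}, which is all of the schema, so {M} is the only candidate key.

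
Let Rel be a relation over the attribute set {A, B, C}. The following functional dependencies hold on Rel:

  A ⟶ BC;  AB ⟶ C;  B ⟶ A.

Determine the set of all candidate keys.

{A}⁺: A→BC adds B, C → {A, B, C}.
{B}⁺: B→A adds A; A→BC adds C → {A, B, C}.

A, B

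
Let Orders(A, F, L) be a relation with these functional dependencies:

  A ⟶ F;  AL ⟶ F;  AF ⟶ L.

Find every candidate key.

Attribute A never appears on the right-hand side of any dependency, so A must belong to every candidate key.
{A}⁺ = {A, F, L}, which is all of the schema, so {A} is the only candidate key.

{A}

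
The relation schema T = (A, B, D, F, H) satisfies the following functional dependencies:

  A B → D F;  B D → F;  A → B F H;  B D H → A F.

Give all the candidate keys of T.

{A}⁺: A→BFH adds B, F, H; AB→DF adds D → {A, B, D, F, H}.
{B, D, H}⁺: BD→F adds F; BDH→AF adds A → {A, B, D, F, H}.

A, BDH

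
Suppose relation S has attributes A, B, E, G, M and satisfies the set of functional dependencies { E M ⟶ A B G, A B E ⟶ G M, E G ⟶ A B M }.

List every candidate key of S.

{E, G}⁺: EG→ABM adds A, B, M → {A, B, E, G, M}. Minimal: {G}⁺ = {G}; {E}⁺ = {E} — none reach the full schema.
{E, M}⁺: EM→ABG adds A, B, G → {A, B, E, G, M}. Minimal: {M}⁺ = {M}; {E}⁺ = {E} — none reach the full schema.
{A, B, E}⁺: ABE→GM adds G, M → {A, B, E, G, M}. Minimal: {B, E}⁺ = {B, E}; {A, E}⁺ = {A, E}; {A, B}⁺ = {A, B} — none reach the full schema.
Any other superkey contains one of these as a subset, so there are no further candidate keys.

EG, EM, ABE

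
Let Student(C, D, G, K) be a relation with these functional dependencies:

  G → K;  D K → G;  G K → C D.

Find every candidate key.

{G}⁺: G→K adds K; GK→CD adds C, D → {C, D, G, K}.
{D, K}⁺: DK→G adds G; GK→CD adds C → {C, D, G, K}. Minimal: {K}⁺ = {K}; {D}⁺ = {D} — none reach the full schema.

G; DK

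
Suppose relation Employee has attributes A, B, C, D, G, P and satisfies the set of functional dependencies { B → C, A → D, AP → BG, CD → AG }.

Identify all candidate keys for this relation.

AP, BDP, CDP

Attribute P never appears on the right-hand side of any dependency, so P must belong to every candidate key.
{P}⁺ = {P}, which is not all of the schema, so we must add further attributes.
{A, P}⁺: A→D adds D; AP→BG adds B, G; B→C adds C → {A, B, C, D, G, P}. Minimal: {P}⁺ = {P}; {A}⁺ = {A, D} — none reach the full schema.
{B, D, P}⁺: B→C adds C; CD→AG adds A, G → {A, B, C, D, G, P}. Minimal: {D, P}⁺ = {D, P}; {B, P}⁺ = {B, C, P}; {B, D}⁺ = {A, B, C, D, G} — none reach the full schema.
{C, D, P}⁺: CD→AG adds A, G; AP→BG adds B → {A, B, C, D, G, P}. Minimal: {D, P}⁺ = {D, P}; {C, P}⁺ = {C, P}; {C, D}⁺ = {A, C, D, G} — none reach the full schema.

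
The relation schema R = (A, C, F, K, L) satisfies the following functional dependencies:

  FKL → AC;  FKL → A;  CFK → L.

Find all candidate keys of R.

(C, F, K); (F, K, L)

Attributes F, K never appear on any right-hand side, so every candidate key must contain {F, K}.
{F, K}⁺ = {F, K}, which is not all of the schema, so we must add further attributes.
{C, F, K}⁺: CFK→L adds L; FKL→AC adds A → {A, C, F, K, L}. Minimal: {F, K}⁺ = {F, K}; {C, K}⁺ = {C, K}; {C, F}⁺ = {C, F} — none reach the full schema.
{F, K, L}⁺: FKL→AC adds A, C → {A, C, F, K, L}. Minimal: {K, L}⁺ = {K, L}; {F, L}⁺ = {F, L}; {F, K}⁺ = {F, K} — none reach the full schema.
Any other superkey contains one of these as a subset, so there are no further candidate keys.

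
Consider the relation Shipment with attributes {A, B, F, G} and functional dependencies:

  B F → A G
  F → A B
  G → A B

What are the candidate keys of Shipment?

F

Attribute F never appears on the right-hand side of any dependency, so F must belong to every candidate key.
{F}⁺ = {A, B, F, G}, which is all of the schema, so {F} is the only candidate key.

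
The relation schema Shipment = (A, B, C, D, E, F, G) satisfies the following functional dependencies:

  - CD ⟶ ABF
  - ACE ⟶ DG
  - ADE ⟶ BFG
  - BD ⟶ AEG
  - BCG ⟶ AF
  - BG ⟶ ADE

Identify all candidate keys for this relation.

Attribute C never appears on the right-hand side of any dependency, so C must belong to every candidate key.
{C}⁺ = {C}, which is not all of the schema, so we must add further attributes.
{C, D}⁺: CD→ABF adds A, B, F; BD→AEG adds E, G → {A, B, C, D, E, F, G}. Minimal: {D}⁺ = {D}; {C}⁺ = {C} — none reach the full schema.
{A, C, E}⁺: ACE→DG adds D, G; ADE→BFG adds B, F → {A, B, C, D, E, F, G}. Minimal: {C, E}⁺ = {C, E}; {A, E}⁺ = {A, E}; {A, C}⁺ = {A, C} — none reach the full schema.
{B, C, G}⁺: BCG→AF adds A, F; BG→ADE adds D, E → {A, B, C, D, E, F, G}. Minimal: {C, G}⁺ = {C, G}; {B, G}⁺ = {A, B, D, E, F, G}; {B, C}⁺ = {B, C} — none reach the full schema.

{C, D}, {A, C, E}, {B, C, G}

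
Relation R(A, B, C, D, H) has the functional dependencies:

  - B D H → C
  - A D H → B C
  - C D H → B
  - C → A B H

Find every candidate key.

Attribute D never appears on the right-hand side of any dependency, so D must belong to every candidate key.
{D}⁺ = {D}, which is not all of the schema, so we must add further attributes.
{C, D}⁺: C→ABH adds A, B, H → {A, B, C, D, H}. Minimal: {D}⁺ = {D}; {C}⁺ = {A, B, C, H} — none reach the full schema.
{A, D, H}⁺: ADH→BC adds B, C → {A, B, C, D, H}. Minimal: {D, H}⁺ = {D, H}; {A, H}⁺ = {A, H}; {A, D}⁺ = {A, D} — none reach the full schema.
{B, D, H}⁺: BDH→C adds C; C→ABH adds A → {A, B, C, D, H}. Minimal: {D, H}⁺ = {D, H}; {B, H}⁺ = {B, H}; {B, D}⁺ = {B, D} — none reach the full schema.

(C, D), (A, D, H), (B, D, H)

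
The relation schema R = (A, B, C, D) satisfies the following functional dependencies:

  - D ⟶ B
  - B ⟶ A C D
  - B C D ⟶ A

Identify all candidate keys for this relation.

{B}; {D}

{B}⁺: B→ACD adds A, C, D → {A, B, C, D}.
{D}⁺: D→B adds B; B→ACD adds A, C → {A, B, C, D}.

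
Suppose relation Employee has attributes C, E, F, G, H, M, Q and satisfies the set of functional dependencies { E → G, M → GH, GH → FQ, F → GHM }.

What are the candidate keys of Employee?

Attributes C, E never appear on any right-hand side, so every candidate key must contain {C, E}.
{C, E}⁺ = {C, E, G}, which is not all of the schema, so we must add further attributes.
{C, E, F}⁺: E→G adds G; F→GHM adds H, M; GH→FQ adds Q → {C, E, F, G, H, M, Q}. Minimal: {E, F}⁺ = {E, F, G, H, M, Q}; {C, F}⁺ = {C, F, G, H, M, Q}; {C, E}⁺ = {C, E, G} — none reach the full schema.
{C, E, H}⁺: E→G adds G; GH→FQ adds F, Q; F→GHM adds M → {C, E, F, G, H, M, Q}. Minimal: {E, H}⁺ = {E, F, G, H, M, Q}; {C, H}⁺ = {C, H}; {C, E}⁺ = {C, E, G} — none reach the full schema.
{C, E, M}⁺: E→G adds G; M→GH adds H; GH→FQ adds F, Q → {C, E, F, G, H, M, Q}. Minimal: {E, M}⁺ = {E, F, G, H, M, Q}; {C, M}⁺ = {C, F, G, H, M, Q}; {C, E}⁺ = {C, E, G} — none reach the full schema.

{C, E, F}, {C, E, H}, {C, E, M}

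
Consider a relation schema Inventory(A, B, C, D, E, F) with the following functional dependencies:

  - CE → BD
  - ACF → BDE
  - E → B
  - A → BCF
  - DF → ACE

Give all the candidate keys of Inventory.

{A}⁺: A→BCF adds B, C, F; ACF→BDE adds D, E → {A, B, C, D, E, F}.
{D, F}⁺: DF→ACE adds A, C, E; CE→BD adds B → {A, B, C, D, E, F}.
{C, E, F}⁺: CE→BD adds B, D; DF→ACE adds A → {A, B, C, D, E, F}.

{A}, {D, F}, {C, E, F}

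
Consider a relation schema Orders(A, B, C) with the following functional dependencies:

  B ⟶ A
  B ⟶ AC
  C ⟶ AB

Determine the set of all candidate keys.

{B}⁺: B→A adds A; B→AC adds C → {A, B, C}.
{C}⁺: C→AB adds A, B → {A, B, C}.

B; C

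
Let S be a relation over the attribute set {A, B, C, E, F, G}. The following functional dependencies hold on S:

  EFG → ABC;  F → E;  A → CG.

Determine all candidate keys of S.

Attribute F never appears on the right-hand side of any dependency, so F must belong to every candidate key.
{F}⁺ = {E, F}, which is not all of the schema, so we must add further attributes.
{A, F}⁺: F→E adds E; A→CG adds C, G; EFG→ABC adds B → {A, B, C, E, F, G}. Minimal: {F}⁺ = {E, F}; {A}⁺ = {A, C, G} — none reach the full schema.
{F, G}⁺: F→E adds E; EFG→ABC adds A, B, C → {A, B, C, E, F, G}. Minimal: {G}⁺ = {G}; {F}⁺ = {E, F} — none reach the full schema.

{A, F}, {F, G}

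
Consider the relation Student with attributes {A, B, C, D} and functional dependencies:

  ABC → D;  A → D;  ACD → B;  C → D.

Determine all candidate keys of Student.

AC

{A, C}⁺: A→D adds D; ACD→B adds B → {A, B, C, D}. Minimal: {C}⁺ = {C, D}; {A}⁺ = {A, D} — none reach the full schema.
No other minimal superkey exists.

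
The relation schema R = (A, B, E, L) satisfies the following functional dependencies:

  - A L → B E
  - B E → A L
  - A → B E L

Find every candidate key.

A, BE

{A}⁺: A→BEL adds B, E, L → {A, B, E, L}.
{B, E}⁺: BE→AL adds A, L → {A, B, E, L}. Minimal: {E}⁺ = {E}; {B}⁺ = {B} — none reach the full schema.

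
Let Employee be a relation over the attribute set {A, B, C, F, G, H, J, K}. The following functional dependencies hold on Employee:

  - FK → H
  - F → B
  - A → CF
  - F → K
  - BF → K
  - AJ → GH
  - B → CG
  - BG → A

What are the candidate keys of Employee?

{A, J}, {B, J}, {F, J}

Attribute J never appears on the right-hand side of any dependency, so J must belong to every candidate key.
{J}⁺ = {J}, which is not all of the schema, so we must add further attributes.
{A, J}⁺: A→CF adds C, F; F→K adds K; AJ→GH adds G, H; F→B adds B → {A, B, C, F, G, H, J, K}. Minimal: {J}⁺ = {J}; {A}⁺ = {A, B, C, F, G, H, K} — none reach the full schema.
{B, J}⁺: B→CG adds C, G; BG→A adds A; A→CF adds F; F→K adds K; AJ→GH adds H → {A, B, C, F, G, H, J, K}. Minimal: {J}⁺ = {J}; {B}⁺ = {A, B, C, F, G, H, K} — none reach the full schema.
{F, J}⁺: F→B adds B; F→K adds K; B→CG adds C, G; BG→A adds A; FK→H adds H → {A, B, C, F, G, H, J, K}. Minimal: {J}⁺ = {J}; {F}⁺ = {A, B, C, F, G, H, K} — none reach the full schema.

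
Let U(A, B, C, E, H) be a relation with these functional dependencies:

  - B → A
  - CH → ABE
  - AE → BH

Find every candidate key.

{C, H}; {A, C, E}; {B, C, E}

{C, H}⁺: CH→ABE adds A, B, E → {A, B, C, E, H}. Minimal: {H}⁺ = {H}; {C}⁺ = {C} — none reach the full schema.
{A, C, E}⁺: AE→BH adds B, H → {A, B, C, E, H}. Minimal: {C, E}⁺ = {C, E}; {A, E}⁺ = {A, B, E, H}; {A, C}⁺ = {A, C} — none reach the full schema.
{B, C, E}⁺: B→A adds A; AE→BH adds H → {A, B, C, E, H}. Minimal: {C, E}⁺ = {C, E}; {B, E}⁺ = {A, B, E, H}; {B, C}⁺ = {A, B, C} — none reach the full schema.
Any other superkey contains one of these as a subset, so there are no further candidate keys.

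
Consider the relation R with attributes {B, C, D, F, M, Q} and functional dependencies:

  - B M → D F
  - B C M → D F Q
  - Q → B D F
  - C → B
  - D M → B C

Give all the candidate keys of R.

Attribute M never appears on the right-hand side of any dependency, so M must belong to every candidate key.
{M}⁺ = {M}, which is not all of the schema, so we must add further attributes.
{B, M}⁺: BM→DF adds D, F; DM→BC adds C; BCM→DFQ adds Q → {B, C, D, F, M, Q}. Minimal: {M}⁺ = {M}; {B}⁺ = {B} — none reach the full schema.
{C, M}⁺: C→B adds B; BM→DF adds D, F; BCM→DFQ adds Q → {B, C, D, F, M, Q}. Minimal: {M}⁺ = {M}; {C}⁺ = {B, C} — none reach the full schema.
{D, M}⁺: DM→BC adds B, C; BM→DF adds F; BCM→DFQ adds Q → {B, C, D, F, M, Q}. Minimal: {M}⁺ = {M}; {D}⁺ = {D} — none reach the full schema.
{M, Q}⁺: Q→BDF adds B, D, F; DM→BC adds C → {B, C, D, F, M, Q}. Minimal: {Q}⁺ = {B, D, F, Q}; {M}⁺ = {M} — none reach the full schema.

(B, M), (C, M), (D, M), (M, Q)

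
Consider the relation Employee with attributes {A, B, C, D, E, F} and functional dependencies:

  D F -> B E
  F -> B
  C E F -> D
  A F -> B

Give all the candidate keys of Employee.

{A, C, D, F}⁺: DF→BE adds B, E → {A, B, C, D, E, F}.
{A, C, E, F}⁺: F→B adds B; CEF→D adds D → {A, B, C, D, E, F}.
Any other superkey contains one of these as a subset, so there are no further candidate keys.

(A, C, D, F), (A, C, E, F)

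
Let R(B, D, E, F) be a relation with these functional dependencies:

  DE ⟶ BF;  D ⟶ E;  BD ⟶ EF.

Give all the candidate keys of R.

D

Attribute D never appears on the right-hand side of any dependency, so D must belong to every candidate key.
{D}⁺ = {B, D, E, F}, which is all of the schema, so {D} is the only candidate key.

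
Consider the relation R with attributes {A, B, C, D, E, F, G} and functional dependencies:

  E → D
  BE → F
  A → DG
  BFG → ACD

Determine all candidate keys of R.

{A, B, E}⁺: E→D adds D; BE→F adds F; A→DG adds G; BFG→ACD adds C → {A, B, C, D, E, F, G}. Minimal: {B, E}⁺ = {B, D, E, F}; {A, E}⁺ = {A, D, E, G}; {A, B}⁺ = {A, B, D, G} — none reach the full schema.
{B, E, G}⁺: E→D adds D; BE→F adds F; BFG→ACD adds A, C → {A, B, C, D, E, F, G}. Minimal: {E, G}⁺ = {D, E, G}; {B, G}⁺ = {B, G}; {B, E}⁺ = {B, D, E, F} — none reach the full schema.

(A, B, E), (B, E, G)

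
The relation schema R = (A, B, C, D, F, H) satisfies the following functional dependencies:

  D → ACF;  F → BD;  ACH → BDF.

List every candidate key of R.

{D, H}⁺: D→ACF adds A, C, F; F→BD adds B → {A, B, C, D, F, H}. Minimal: {H}⁺ = {H}; {D}⁺ = {A, B, C, D, F} — none reach the full schema.
{F, H}⁺: F→BD adds B, D; D→ACF adds A, C → {A, B, C, D, F, H}. Minimal: {H}⁺ = {H}; {F}⁺ = {A, B, C, D, F} — none reach the full schema.
{A, C, H}⁺: ACH→BDF adds B, D, F → {A, B, C, D, F, H}. Minimal: {C, H}⁺ = {C, H}; {A, H}⁺ = {A, H}; {A, C}⁺ = {A, C} — none reach the full schema.

(D, H), (F, H), (A, C, H)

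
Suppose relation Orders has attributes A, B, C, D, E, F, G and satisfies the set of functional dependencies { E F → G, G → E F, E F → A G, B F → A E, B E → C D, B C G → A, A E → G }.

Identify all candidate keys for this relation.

Attribute B never appears on the right-hand side of any dependency, so B must belong to every candidate key.
{B}⁺ = {B}, which is not all of the schema, so we must add further attributes.
{B, F}⁺: BF→AE adds A, E; BE→CD adds C, D; AE→G adds G → {A, B, C, D, E, F, G}.
{B, G}⁺: G→EF adds E, F; EF→AG adds A; BE→CD adds C, D → {A, B, C, D, E, F, G}.
{A, B, E}⁺: BE→CD adds C, D; AE→G adds G; G→EF adds F → {A, B, C, D, E, F, G}.
Any other superkey contains one of these as a subset, so there are no further candidate keys.

{B, F}; {B, G}; {A, B, E}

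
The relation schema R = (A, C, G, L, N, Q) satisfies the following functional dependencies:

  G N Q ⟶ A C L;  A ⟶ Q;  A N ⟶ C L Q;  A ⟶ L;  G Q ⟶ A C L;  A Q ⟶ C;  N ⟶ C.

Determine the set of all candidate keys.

(A, G, N); (G, N, Q)

Attributes G, N never appear on any right-hand side, so every candidate key must contain {G, N}.
{G, N}⁺ = {C, G, N}, which is not all of the schema, so we must add further attributes.
{A, G, N}⁺: A→Q adds Q; AN→CLQ adds C, L → {A, C, G, L, N, Q}. Minimal: {G, N}⁺ = {C, G, N}; {A, N}⁺ = {A, C, L, N, Q}; {A, G}⁺ = {A, C, G, L, Q} — none reach the full schema.
{G, N, Q}⁺: GNQ→ACL adds A, C, L → {A, C, G, L, N, Q}. Minimal: {N, Q}⁺ = {C, N, Q}; {G, Q}⁺ = {A, C, G, L, Q}; {G, N}⁺ = {C, G, N} — none reach the full schema.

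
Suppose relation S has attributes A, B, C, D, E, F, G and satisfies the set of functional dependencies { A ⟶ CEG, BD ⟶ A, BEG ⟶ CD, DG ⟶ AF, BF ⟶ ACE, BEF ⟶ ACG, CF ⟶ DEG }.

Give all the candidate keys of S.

Attribute B never appears on the right-hand side of any dependency, so B must belong to every candidate key.
{B}⁺ = {B}, which is not all of the schema, so we must add further attributes.
{A, B}⁺: A→CEG adds C, E, G; BEG→CD adds D; DG→AF adds F → {A, B, C, D, E, F, G}. Minimal: {B}⁺ = {B}; {A}⁺ = {A, C, E, G} — none reach the full schema.
{B, D}⁺: BD→A adds A; A→CEG adds C, E, G; DG→AF adds F → {A, B, C, D, E, F, G}. Minimal: {D}⁺ = {D}; {B}⁺ = {B} — none reach the full schema.
{B, F}⁺: BF→ACE adds A, C, E; BEF→ACG adds G; CF→DEG adds D → {A, B, C, D, E, F, G}. Minimal: {F}⁺ = {F}; {B}⁺ = {B} — none reach the full schema.
{B, E, G}⁺: BEG→CD adds C, D; DG→AF adds A, F → {A, B, C, D, E, F, G}. Minimal: {E, G}⁺ = {E, G}; {B, G}⁺ = {B, G}; {B, E}⁺ = {B, E} — none reach the full schema.

{A, B}; {B, D}; {B, F}; {B, E, G}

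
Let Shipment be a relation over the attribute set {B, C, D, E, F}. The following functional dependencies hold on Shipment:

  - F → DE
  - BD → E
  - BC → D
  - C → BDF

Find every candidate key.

{C}

Attribute C never appears on the right-hand side of any dependency, so C must belong to every candidate key.
{C}⁺ = {B, C, D, E, F}, which is all of the schema, so {C} is the only candidate key.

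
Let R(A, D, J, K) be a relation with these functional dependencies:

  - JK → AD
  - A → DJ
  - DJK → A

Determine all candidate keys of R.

{A, K}⁺: A→DJ adds D, J → {A, D, J, K}. Minimal: {K}⁺ = {K}; {A}⁺ = {A, D, J} — none reach the full schema.
{J, K}⁺: JK→AD adds A, D → {A, D, J, K}. Minimal: {K}⁺ = {K}; {J}⁺ = {J} — none reach the full schema.
Any other superkey contains one of these as a subset, so there are no further candidate keys.

AK, JK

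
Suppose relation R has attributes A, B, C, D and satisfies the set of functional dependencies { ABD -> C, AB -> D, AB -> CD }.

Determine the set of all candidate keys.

Attributes A, B never appear on any right-hand side, so every candidate key must contain {A, B}.
{A, B}⁺ = {A, B, C, D}, which is all of the schema, so {A, B} is the only candidate key.

{A, B}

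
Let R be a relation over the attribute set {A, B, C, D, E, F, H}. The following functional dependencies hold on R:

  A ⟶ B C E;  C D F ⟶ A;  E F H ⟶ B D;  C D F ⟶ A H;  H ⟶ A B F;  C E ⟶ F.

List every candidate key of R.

{H}⁺: H→ABF adds A, B, F; A→BCE adds C, E; EFH→BD adds D → {A, B, C, D, E, F, H}.
{A, D}⁺: A→BCE adds B, C, E; CE→F adds F; CDF→AH adds H → {A, B, C, D, E, F, H}. Minimal: {D}⁺ = {D}; {A}⁺ = {A, B, C, E, F} — none reach the full schema.
{C, D, E}⁺: CE→F adds F; CDF→A adds A; CDF→AH adds H; H→ABF adds B → {A, B, C, D, E, F, H}. Minimal: {D, E}⁺ = {D, E}; {C, E}⁺ = {C, E, F}; {C, D}⁺ = {C, D} — none reach the full schema.
{C, D, F}⁺: CDF→A adds A; CDF→AH adds H; H→ABF adds B; A→BCE adds E → {A, B, C, D, E, F, H}. Minimal: {D, F}⁺ = {D, F}; {C, F}⁺ = {C, F}; {C, D}⁺ = {C, D} — none reach the full schema.

{H}, {A, D}, {C, D, E}, {C, D, F}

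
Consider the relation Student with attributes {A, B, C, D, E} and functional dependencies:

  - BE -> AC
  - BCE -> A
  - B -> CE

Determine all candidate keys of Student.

Attributes B, D never appear on any right-hand side, so every candidate key must contain {B, D}.
{B, D}⁺ = {A, B, C, D, E}, which is all of the schema, so {B, D} is the only candidate key.

{B, D}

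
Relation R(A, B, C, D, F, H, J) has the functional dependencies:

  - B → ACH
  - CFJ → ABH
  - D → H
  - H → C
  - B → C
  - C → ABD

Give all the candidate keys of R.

Attributes F, J never appear on any right-hand side, so every candidate key must contain {F, J}.
{F, J}⁺ = {F, J}, which is not all of the schema, so we must add further attributes.
{B, F, J}⁺: B→ACH adds A, C, H; C→ABD adds D → {A, B, C, D, F, H, J}. Minimal: {F, J}⁺ = {F, J}; {B, J}⁺ = {A, B, C, D, H, J}; {B, F}⁺ = {A, B, C, D, F, H} — none reach the full schema.
{C, F, J}⁺: CFJ→ABH adds A, B, H; C→ABD adds D → {A, B, C, D, F, H, J}. Minimal: {F, J}⁺ = {F, J}; {C, J}⁺ = {A, B, C, D, H, J}; {C, F}⁺ = {A, B, C, D, F, H} — none reach the full schema.
{D, F, J}⁺: D→H adds H; H→C adds C; C→ABD adds A, B → {A, B, C, D, F, H, J}. Minimal: {F, J}⁺ = {F, J}; {D, J}⁺ = {A, B, C, D, H, J}; {D, F}⁺ = {A, B, C, D, F, H} — none reach the full schema.
{F, H, J}⁺: H→C adds C; C→ABD adds A, B, D → {A, B, C, D, F, H, J}. Minimal: {H, J}⁺ = {A, B, C, D, H, J}; {F, J}⁺ = {F, J}; {F, H}⁺ = {A, B, C, D, F, H} — none reach the full schema.

BFJ; CFJ; DFJ; FHJ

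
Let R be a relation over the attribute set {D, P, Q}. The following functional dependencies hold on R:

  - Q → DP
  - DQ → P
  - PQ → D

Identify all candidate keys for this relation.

{Q}

{Q}⁺: Q→DP adds D, P → {D, P, Q}.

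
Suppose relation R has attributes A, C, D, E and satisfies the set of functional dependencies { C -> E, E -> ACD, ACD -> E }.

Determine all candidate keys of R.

{C}; {E}

{C}⁺: C→E adds E; E→ACD adds A, D → {A, C, D, E}.
{E}⁺: E→ACD adds A, C, D → {A, C, D, E}.
Any other superkey contains one of these as a subset, so there are no further candidate keys.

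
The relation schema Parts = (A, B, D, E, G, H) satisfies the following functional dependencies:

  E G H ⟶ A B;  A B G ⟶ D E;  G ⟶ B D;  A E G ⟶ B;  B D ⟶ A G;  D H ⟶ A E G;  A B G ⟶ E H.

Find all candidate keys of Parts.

{G}⁺: G→BD adds B, D; BD→AG adds A; ABG→EH adds E, H → {A, B, D, E, G, H}.
{B, D}⁺: BD→AG adds A, G; ABG→EH adds E, H → {A, B, D, E, G, H}.
{D, H}⁺: DH→AEG adds A, E, G; EGH→AB adds B → {A, B, D, E, G, H}.

{G}, {B, D}, {D, H}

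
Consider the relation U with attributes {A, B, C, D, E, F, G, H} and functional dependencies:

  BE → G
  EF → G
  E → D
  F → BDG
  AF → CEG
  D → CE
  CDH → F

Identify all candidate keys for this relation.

{A, D, H}⁺: D→CE adds C, E; CDH→F adds F; EF→G adds G; F→BDG adds B → {A, B, C, D, E, F, G, H}. Minimal: {D, H}⁺ = {B, C, D, E, F, G, H}; {A, H}⁺ = {A, H}; {A, D}⁺ = {A, C, D, E} — none reach the full schema.
{A, E, H}⁺: E→D adds D; D→CE adds C; CDH→F adds F; EF→G adds G; F→BDG adds B → {A, B, C, D, E, F, G, H}. Minimal: {E, H}⁺ = {B, C, D, E, F, G, H}; {A, H}⁺ = {A, H}; {A, E}⁺ = {A, C, D, E} — none reach the full schema.
{A, F, H}⁺: F→BDG adds B, D, G; AF→CEG adds C, E → {A, B, C, D, E, F, G, H}. Minimal: {F, H}⁺ = {B, C, D, E, F, G, H}; {A, H}⁺ = {A, H}; {A, F}⁺ = {A, B, C, D, E, F, G} — none reach the full schema.

(A, D, H); (A, E, H); (A, F, H)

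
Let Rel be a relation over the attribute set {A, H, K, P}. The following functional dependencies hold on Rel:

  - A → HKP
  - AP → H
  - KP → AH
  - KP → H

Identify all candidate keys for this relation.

(A), (K, P)

{A}⁺: A→HKP adds H, K, P → {A, H, K, P}.
{K, P}⁺: KP→AH adds A, H → {A, H, K, P}. Minimal: {P}⁺ = {P}; {K}⁺ = {K} — none reach the full schema.
Any other superkey contains one of these as a subset, so there are no further candidate keys.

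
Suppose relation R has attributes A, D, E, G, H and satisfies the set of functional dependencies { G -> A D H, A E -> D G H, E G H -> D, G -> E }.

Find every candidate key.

{G}⁺: G→ADH adds A, D, H; G→E adds E → {A, D, E, G, H}.
{A, E}⁺: AE→DGH adds D, G, H → {A, D, E, G, H}. Minimal: {E}⁺ = {E}; {A}⁺ = {A} — none reach the full schema.
Any other superkey contains one of these as a subset, so there are no further candidate keys.

{G}, {A, E}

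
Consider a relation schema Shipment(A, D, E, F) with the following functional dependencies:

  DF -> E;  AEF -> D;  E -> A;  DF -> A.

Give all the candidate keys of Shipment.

Attribute F never appears on the right-hand side of any dependency, so F must belong to every candidate key.
{F}⁺ = {F}, which is not all of the schema, so we must add further attributes.
{D, F}⁺: DF→E adds E; E→A adds A → {A, D, E, F}. Minimal: {F}⁺ = {F}; {D}⁺ = {D} — none reach the full schema.
{E, F}⁺: E→A adds A; AEF→D adds D → {A, D, E, F}. Minimal: {F}⁺ = {F}; {E}⁺ = {A, E} — none reach the full schema.

{D, F}, {E, F}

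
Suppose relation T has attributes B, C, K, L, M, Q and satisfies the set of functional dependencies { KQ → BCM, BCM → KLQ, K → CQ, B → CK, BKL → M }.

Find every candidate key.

B; K

{B}⁺: B→CK adds C, K; K→CQ adds Q; KQ→BCM adds M; BCM→KLQ adds L → {B, C, K, L, M, Q}.
{K}⁺: K→CQ adds C, Q; KQ→BCM adds B, M; BCM→KLQ adds L → {B, C, K, L, M, Q}.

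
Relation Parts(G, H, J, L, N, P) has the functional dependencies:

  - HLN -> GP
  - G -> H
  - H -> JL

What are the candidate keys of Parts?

Attribute N never appears on the right-hand side of any dependency, so N must belong to every candidate key.
{N}⁺ = {N}, which is not all of the schema, so we must add further attributes.
{G, N}⁺: G→H adds H; H→JL adds J, L; HLN→GP adds P → {G, H, J, L, N, P}. Minimal: {N}⁺ = {N}; {G}⁺ = {G, H, J, L} — none reach the full schema.
{H, N}⁺: H→JL adds J, L; HLN→GP adds G, P → {G, H, J, L, N, P}. Minimal: {N}⁺ = {N}; {H}⁺ = {H, J, L} — none reach the full schema.
Any other superkey contains one of these as a subset, so there are no further candidate keys.

{G, N}, {H, N}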